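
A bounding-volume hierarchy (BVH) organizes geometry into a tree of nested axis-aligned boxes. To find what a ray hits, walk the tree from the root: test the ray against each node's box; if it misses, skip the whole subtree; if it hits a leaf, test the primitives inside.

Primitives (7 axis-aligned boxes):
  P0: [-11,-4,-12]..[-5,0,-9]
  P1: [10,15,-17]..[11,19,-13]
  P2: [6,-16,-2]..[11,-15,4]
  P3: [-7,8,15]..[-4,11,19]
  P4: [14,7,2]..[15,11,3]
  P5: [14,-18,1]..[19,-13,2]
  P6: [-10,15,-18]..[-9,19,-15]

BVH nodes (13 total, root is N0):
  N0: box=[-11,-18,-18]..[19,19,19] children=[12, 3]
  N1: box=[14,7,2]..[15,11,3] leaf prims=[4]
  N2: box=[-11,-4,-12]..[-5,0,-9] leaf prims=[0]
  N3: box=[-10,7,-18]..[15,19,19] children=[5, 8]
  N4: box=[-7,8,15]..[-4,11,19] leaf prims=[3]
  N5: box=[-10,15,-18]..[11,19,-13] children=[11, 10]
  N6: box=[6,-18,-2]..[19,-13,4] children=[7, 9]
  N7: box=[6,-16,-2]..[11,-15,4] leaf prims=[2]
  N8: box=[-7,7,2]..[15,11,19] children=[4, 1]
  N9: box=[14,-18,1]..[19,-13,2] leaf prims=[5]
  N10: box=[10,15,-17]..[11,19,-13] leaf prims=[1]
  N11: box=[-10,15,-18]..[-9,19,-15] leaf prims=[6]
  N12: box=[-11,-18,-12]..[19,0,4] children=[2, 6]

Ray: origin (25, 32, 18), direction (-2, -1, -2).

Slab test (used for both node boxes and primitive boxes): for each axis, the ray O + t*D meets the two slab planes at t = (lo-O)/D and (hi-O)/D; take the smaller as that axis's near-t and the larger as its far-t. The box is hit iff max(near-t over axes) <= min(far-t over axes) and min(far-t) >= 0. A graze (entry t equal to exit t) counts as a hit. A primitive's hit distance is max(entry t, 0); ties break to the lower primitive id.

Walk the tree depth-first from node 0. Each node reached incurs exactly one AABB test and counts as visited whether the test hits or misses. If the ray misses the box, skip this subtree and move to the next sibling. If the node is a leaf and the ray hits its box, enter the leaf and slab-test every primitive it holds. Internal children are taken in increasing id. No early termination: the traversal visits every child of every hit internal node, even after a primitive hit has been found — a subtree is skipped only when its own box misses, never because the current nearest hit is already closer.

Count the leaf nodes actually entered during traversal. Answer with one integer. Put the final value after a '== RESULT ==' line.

Walk:
N0 x:[3,18] y:[13,50] z:[-1/2,18] -> hit [13,18], descend [3, 12]
  N3 x:[5,35/2] y:[13,25] z:[-1/2,18] -> hit [13,35/2], descend [5, 8]
    N5 x:[7,35/2] y:[13,17] z:[31/2,18] -> hit [31/2,17], descend [10, 11]
      N10 x:[7,15/2] y:[13,17] z:[31/2,35/2] -> miss, prune
      N11 x:[17,35/2] y:[13,17] z:[33/2,18] -> hit [17,17] leaf, test {P6@t=17}
    N8 x:[5,16] y:[21,25] z:[-1/2,8] -> miss, prune
  N12 x:[3,18] y:[32,50] z:[7,15] -> miss, prune

Summary -> nodes [0, 3, 5, 10, 11, 8, 12]; box-tests=7; leaf-entries=1; first=P6

== RESULT ==
1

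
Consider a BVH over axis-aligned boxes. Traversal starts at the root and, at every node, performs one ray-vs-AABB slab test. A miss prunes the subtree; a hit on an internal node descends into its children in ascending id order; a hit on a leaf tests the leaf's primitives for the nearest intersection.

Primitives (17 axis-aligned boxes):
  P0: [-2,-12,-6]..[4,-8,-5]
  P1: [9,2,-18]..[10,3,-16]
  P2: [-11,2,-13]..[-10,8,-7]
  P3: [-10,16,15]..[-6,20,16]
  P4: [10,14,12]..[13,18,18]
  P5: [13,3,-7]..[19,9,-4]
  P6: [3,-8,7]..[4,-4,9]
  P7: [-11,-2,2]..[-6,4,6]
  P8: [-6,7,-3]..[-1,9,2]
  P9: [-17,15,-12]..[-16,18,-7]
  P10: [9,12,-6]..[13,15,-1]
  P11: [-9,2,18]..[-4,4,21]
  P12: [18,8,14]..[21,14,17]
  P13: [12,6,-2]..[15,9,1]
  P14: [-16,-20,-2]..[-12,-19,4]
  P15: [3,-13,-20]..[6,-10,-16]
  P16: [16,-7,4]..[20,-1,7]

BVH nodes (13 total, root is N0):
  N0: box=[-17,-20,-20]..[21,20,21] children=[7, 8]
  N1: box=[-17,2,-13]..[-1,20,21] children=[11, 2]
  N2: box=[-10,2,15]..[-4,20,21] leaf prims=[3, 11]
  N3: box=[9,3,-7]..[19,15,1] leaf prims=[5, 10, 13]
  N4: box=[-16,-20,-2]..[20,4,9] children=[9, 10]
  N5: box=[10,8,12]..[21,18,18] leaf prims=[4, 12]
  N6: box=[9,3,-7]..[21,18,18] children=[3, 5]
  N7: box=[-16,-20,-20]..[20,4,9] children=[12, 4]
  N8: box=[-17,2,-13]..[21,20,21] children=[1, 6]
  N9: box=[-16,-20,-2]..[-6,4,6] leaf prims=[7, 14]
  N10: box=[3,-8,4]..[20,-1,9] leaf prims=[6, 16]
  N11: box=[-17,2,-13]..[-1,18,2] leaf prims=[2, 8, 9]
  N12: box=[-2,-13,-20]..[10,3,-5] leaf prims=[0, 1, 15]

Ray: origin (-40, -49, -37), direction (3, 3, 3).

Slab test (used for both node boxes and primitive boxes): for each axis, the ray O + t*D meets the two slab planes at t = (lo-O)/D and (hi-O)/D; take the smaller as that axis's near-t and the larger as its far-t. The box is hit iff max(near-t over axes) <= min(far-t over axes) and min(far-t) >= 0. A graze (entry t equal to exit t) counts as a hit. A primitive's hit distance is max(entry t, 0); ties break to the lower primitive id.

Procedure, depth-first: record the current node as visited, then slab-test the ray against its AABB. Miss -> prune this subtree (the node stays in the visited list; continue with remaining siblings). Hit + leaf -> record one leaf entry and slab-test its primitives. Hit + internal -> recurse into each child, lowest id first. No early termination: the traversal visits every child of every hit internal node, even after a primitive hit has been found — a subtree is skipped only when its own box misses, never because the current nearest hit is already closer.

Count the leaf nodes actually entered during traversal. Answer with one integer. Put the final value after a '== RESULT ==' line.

Traverse from the root:
N0 x:[23/3,61/3] y:[29/3,23] z:[17/3,58/3] -> hit [29/3,58/3], descend [7, 8]
  N7 x:[8,20] y:[29/3,53/3] z:[17/3,46/3] -> hit [29/3,46/3], descend [4, 12]
    N4 x:[8,20] y:[29/3,53/3] z:[35/3,46/3] -> hit [35/3,46/3], descend [9, 10]
      N9 x:[8,34/3] y:[29/3,53/3] z:[35/3,43/3] -> miss, prune
      N10 x:[43/3,20] y:[41/3,16] z:[41/3,46/3] -> hit [43/3,46/3] leaf, test {P6@t=44/3, P16(miss)}
    N12 x:[38/3,50/3] y:[12,52/3] z:[17/3,32/3] -> miss, prune
  N8 x:[23/3,61/3] y:[17,23] z:[8,58/3] -> hit [17,58/3], descend [1, 6]
    N1 x:[23/3,13] y:[17,23] z:[8,58/3] -> miss, prune
    N6 x:[49/3,61/3] y:[52/3,67/3] z:[10,55/3] -> hit [52/3,55/3], descend [3, 5]
      N3 x:[49/3,59/3] y:[52/3,64/3] z:[10,38/3] -> miss, prune
      N5 x:[50/3,61/3] y:[19,67/3] z:[49/3,55/3] -> miss, prune

order=[0, 7, 4, 9, 10, 12, 8, 1, 6, 3, 5]  |boxes|=11  |leaves|=1  hit=P6

== RESULT ==
1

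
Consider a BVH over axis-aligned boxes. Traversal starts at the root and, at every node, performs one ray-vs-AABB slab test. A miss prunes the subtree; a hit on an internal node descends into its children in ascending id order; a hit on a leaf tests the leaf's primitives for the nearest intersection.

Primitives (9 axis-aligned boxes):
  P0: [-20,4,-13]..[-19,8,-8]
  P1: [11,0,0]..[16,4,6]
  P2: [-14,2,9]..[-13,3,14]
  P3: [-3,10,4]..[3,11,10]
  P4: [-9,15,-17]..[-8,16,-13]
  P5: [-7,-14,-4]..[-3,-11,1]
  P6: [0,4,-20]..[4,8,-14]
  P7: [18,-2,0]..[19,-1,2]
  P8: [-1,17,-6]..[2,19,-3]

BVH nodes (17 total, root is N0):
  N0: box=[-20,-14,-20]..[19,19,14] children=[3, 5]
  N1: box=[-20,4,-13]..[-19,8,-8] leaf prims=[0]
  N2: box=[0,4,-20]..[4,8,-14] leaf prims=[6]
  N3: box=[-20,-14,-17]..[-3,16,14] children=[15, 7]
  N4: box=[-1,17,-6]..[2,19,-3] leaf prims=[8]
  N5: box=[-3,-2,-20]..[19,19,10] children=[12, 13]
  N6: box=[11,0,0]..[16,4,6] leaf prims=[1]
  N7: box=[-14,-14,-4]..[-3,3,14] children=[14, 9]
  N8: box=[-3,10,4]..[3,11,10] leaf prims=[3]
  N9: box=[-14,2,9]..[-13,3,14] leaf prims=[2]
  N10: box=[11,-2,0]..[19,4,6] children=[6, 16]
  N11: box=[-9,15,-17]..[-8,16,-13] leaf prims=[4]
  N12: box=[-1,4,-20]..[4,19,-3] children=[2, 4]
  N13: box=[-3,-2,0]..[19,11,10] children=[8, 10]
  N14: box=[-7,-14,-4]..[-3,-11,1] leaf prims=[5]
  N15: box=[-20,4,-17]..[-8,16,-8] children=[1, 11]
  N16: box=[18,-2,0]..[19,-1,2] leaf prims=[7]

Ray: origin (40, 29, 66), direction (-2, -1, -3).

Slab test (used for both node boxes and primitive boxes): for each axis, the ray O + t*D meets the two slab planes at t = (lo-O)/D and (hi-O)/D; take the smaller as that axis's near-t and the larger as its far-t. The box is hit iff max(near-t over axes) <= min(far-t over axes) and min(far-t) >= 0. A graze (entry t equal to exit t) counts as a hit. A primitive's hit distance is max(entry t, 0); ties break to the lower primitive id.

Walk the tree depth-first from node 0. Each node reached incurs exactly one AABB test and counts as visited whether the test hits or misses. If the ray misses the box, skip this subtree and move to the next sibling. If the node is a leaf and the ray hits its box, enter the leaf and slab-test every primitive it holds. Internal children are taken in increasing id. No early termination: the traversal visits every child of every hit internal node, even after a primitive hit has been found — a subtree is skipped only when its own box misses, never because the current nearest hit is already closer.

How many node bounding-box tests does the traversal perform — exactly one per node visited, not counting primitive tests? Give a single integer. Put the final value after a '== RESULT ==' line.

Traverse from the root:
N0 x:[21/2,30] y:[10,43] z:[52/3,86/3] -> hit [52/3,86/3], descend [3, 5]
  N3 x:[43/2,30] y:[13,43] z:[52/3,83/3] -> hit [43/2,83/3], descend [7, 15]
    N7 x:[43/2,27] y:[26,43] z:[52/3,70/3] -> miss, prune
    N15 x:[24,30] y:[13,25] z:[74/3,83/3] -> hit [74/3,25], descend [1, 11]
      N1 x:[59/2,30] y:[21,25] z:[74/3,79/3] -> miss, prune
      N11 x:[24,49/2] y:[13,14] z:[79/3,83/3] -> miss, prune
  N5 x:[21/2,43/2] y:[10,31] z:[56/3,86/3] -> hit [56/3,43/2], descend [12, 13]
    N12 x:[18,41/2] y:[10,25] z:[23,86/3] -> miss, prune
    N13 x:[21/2,43/2] y:[18,31] z:[56/3,22] -> hit [56/3,43/2], descend [8, 10]
      N8 x:[37/2,43/2] y:[18,19] z:[56/3,62/3] -> hit [56/3,19] leaf, test {P3@t=56/3}
      N10 x:[21/2,29/2] y:[25,31] z:[20,22] -> miss, prune

Visited [0, 3, 7, 15, 1, 11, 5, 12, 13, 8, 10]. Tests: 11 box, 1 leaf. Nearest: P3.

== RESULT ==
11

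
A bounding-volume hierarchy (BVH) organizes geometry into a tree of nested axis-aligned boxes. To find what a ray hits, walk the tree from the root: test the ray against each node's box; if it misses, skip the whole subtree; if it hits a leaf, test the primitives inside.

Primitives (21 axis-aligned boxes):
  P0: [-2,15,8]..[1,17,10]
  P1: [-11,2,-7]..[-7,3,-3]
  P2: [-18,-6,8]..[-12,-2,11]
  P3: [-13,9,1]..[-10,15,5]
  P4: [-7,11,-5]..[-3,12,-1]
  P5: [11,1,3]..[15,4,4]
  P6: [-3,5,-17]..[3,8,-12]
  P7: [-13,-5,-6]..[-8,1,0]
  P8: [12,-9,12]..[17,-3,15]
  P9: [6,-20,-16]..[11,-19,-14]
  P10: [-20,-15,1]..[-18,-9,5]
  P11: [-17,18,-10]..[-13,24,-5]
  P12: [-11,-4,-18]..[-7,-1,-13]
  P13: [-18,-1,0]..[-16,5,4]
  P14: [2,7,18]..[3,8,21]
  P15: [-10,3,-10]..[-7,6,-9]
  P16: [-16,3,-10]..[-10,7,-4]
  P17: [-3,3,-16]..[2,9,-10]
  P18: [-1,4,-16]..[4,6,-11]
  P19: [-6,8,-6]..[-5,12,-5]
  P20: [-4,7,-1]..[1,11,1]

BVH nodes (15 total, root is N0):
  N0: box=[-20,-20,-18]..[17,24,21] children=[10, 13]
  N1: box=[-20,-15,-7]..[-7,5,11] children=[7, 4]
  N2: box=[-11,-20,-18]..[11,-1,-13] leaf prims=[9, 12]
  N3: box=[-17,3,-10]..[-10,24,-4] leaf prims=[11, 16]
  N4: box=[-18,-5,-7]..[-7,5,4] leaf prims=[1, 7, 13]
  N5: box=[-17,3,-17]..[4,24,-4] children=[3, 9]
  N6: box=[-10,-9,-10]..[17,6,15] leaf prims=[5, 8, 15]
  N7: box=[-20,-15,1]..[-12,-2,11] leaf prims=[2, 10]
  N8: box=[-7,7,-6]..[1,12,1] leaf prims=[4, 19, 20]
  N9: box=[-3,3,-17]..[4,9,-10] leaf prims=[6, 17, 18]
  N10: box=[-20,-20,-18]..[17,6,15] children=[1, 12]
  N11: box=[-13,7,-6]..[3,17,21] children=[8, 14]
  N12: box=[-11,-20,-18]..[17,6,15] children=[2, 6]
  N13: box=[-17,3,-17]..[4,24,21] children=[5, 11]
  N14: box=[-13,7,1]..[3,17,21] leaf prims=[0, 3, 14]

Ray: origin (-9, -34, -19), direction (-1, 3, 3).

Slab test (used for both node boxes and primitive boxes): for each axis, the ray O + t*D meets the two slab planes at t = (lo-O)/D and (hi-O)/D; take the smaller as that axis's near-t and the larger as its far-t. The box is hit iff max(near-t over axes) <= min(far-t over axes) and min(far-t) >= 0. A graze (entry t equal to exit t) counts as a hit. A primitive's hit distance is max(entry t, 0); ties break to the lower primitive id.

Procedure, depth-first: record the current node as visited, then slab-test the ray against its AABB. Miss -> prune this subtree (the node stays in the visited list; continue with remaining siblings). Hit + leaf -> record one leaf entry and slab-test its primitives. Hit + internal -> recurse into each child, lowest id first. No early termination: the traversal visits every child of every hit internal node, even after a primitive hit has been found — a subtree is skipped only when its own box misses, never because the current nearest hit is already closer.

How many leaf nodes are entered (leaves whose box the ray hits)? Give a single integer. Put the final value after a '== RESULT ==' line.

Trace the traversal:
N0 x:[-26,11] y:[14/3,58/3] z:[1/3,40/3] -> hit [14/3,11], descend [10, 13]
  N10 x:[-26,11] y:[14/3,40/3] z:[1/3,34/3] -> hit [14/3,11], descend [1, 12]
    N1 x:[-2,11] y:[19/3,13] z:[4,10] -> hit [19/3,10], descend [4, 7]
      N4 x:[-2,9] y:[29/3,13] z:[4,23/3] -> miss, prune
      N7 x:[3,11] y:[19/3,32/3] z:[20/3,10] -> hit [20/3,10] leaf, test {P2(miss), P10(miss)}
    N12 x:[-26,2] y:[14/3,40/3] z:[1/3,34/3] -> miss, prune
  N13 x:[-13,8] y:[37/3,58/3] z:[2/3,40/3] -> miss, prune

Summary -> nodes [0, 10, 1, 4, 7, 12, 13]; box-tests=7; leaf-entries=1; first=miss

== RESULT ==
1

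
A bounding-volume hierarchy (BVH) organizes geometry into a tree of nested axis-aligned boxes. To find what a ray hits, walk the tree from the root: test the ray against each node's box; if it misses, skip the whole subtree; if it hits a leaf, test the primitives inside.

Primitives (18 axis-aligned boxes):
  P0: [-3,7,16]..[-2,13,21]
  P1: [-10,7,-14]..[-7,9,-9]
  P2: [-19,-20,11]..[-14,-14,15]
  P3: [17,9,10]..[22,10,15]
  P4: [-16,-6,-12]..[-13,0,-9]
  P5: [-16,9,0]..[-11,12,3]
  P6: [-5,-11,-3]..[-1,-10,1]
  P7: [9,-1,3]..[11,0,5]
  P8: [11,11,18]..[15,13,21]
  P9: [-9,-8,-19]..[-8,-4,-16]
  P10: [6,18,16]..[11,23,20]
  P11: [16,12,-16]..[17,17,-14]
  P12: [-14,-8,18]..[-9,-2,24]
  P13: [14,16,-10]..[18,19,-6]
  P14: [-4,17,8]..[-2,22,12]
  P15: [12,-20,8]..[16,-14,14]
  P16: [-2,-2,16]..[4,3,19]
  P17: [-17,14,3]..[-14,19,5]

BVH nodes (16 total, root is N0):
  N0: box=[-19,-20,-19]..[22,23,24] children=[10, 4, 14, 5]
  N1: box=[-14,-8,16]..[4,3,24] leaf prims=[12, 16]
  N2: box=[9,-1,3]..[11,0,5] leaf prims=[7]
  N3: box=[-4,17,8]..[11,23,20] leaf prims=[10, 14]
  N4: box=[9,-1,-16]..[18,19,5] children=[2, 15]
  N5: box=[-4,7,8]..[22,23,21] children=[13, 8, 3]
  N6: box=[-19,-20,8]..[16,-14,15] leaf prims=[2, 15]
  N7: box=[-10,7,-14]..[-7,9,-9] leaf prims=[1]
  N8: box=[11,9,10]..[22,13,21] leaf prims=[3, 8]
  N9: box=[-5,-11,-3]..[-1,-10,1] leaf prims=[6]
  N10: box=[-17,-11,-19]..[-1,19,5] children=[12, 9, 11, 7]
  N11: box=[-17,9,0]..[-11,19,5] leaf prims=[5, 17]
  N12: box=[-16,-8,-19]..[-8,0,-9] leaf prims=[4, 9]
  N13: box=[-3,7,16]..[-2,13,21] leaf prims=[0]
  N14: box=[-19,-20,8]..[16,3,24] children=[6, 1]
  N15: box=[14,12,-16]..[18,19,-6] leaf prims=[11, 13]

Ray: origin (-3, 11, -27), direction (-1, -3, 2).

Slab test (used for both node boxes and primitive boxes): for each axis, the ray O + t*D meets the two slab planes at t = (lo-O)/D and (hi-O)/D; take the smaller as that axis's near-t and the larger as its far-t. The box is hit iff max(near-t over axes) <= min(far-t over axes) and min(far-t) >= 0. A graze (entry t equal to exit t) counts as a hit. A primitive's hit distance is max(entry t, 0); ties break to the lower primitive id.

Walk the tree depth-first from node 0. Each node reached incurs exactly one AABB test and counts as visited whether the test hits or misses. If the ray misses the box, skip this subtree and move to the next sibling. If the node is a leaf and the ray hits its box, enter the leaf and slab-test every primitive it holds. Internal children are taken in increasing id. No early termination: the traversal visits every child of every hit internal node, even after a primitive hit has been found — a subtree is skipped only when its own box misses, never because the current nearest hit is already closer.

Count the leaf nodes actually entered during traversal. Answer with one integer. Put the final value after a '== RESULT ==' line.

Trace the traversal:
N0 x:[-25,16] y:[-4,31/3] z:[4,51/2] -> hit [4,31/3], descend [4, 5, 10, 14]
  N4 x:[-21,-12] y:[-8/3,4] z:[11/2,16] -> miss, prune
  N5 x:[-25,1] y:[-4,4/3] z:[35/2,24] -> miss, prune
  N10 x:[-2,14] y:[-8/3,22/3] z:[4,16] -> hit [4,22/3], descend [7, 9, 11, 12]
    N7 x:[4,7] y:[2/3,4/3] z:[13/2,9] -> miss, prune
    N9 x:[-2,2] y:[7,22/3] z:[12,14] -> miss, prune
    N11 x:[8,14] y:[-8/3,2/3] z:[27/2,16] -> miss, prune
    N12 x:[5,13] y:[11/3,19/3] z:[4,9] -> hit [5,19/3] leaf, test {P4(miss), P9@t=5}
  N14 x:[-19,16] y:[8/3,31/3] z:[35/2,51/2] -> miss, prune

Summary -> nodes [0, 4, 5, 10, 7, 9, 11, 12, 14]; box-tests=9; leaf-entries=1; first=P9

== RESULT ==
1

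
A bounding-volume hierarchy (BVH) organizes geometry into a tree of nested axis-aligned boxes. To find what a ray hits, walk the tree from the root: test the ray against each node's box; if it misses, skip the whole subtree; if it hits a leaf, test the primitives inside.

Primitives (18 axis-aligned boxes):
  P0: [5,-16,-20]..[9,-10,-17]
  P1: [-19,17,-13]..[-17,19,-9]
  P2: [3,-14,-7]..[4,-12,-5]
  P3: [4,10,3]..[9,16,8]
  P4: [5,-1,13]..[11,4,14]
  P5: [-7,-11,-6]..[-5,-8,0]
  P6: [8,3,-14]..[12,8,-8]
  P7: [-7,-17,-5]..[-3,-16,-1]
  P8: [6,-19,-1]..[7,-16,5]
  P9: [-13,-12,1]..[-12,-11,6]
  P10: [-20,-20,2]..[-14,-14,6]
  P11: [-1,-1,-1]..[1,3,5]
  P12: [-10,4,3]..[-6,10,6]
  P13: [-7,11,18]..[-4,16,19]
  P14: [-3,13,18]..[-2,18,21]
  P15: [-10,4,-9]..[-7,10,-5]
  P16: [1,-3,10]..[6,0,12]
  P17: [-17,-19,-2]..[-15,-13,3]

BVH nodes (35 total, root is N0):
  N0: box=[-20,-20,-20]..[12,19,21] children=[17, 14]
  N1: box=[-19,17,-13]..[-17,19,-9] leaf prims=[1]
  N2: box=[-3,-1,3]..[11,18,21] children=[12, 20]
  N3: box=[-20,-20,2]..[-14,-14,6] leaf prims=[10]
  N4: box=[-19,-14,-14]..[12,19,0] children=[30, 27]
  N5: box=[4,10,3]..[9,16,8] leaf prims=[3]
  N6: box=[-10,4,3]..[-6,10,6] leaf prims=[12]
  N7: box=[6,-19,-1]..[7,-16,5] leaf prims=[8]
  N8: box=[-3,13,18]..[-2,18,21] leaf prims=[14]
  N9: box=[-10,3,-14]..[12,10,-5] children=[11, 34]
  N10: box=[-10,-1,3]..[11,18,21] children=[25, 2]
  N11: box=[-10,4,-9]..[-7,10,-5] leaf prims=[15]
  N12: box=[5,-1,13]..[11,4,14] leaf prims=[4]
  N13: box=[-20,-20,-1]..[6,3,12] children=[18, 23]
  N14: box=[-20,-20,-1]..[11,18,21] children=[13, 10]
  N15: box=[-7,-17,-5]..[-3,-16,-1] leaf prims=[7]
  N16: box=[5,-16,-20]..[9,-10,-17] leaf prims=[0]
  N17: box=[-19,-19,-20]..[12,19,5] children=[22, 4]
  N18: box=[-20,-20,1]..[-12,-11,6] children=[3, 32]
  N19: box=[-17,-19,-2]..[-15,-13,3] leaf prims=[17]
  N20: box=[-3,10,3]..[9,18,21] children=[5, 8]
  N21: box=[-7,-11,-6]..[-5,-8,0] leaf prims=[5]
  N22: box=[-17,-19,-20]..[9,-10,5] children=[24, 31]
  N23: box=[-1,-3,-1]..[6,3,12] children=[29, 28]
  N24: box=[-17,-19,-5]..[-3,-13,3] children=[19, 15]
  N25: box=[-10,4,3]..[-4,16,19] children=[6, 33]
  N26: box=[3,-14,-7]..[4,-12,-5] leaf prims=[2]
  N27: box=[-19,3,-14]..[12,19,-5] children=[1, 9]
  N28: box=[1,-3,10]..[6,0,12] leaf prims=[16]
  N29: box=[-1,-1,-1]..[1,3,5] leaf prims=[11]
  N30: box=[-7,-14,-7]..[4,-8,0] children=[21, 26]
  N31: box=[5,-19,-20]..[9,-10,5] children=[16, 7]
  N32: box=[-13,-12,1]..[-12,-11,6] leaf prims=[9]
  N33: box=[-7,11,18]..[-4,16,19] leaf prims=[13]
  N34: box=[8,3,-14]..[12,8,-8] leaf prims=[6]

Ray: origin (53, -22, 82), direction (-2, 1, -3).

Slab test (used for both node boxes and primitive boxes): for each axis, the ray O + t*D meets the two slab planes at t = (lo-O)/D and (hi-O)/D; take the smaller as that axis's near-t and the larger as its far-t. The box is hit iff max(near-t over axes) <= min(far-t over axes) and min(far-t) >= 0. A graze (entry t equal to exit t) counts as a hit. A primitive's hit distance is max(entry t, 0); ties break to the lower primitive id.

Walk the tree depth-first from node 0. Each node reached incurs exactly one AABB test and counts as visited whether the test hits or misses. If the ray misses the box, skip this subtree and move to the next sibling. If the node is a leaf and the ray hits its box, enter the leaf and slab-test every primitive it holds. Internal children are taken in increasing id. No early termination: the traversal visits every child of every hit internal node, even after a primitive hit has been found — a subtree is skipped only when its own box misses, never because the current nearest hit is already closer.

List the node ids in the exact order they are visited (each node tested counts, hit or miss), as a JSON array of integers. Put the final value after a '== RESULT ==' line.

Walk:
N0 x:[41/2,73/2] y:[2,41] z:[61/3,34] -> hit [41/2,34], descend [14, 17]
  N14 x:[21,73/2] y:[2,40] z:[61/3,83/3] -> hit [21,83/3], descend [10, 13]
    N10 x:[21,63/2] y:[21,40] z:[61/3,79/3] -> hit [21,79/3], descend [2, 25]
      N2 x:[21,28] y:[21,40] z:[61/3,79/3] -> hit [21,79/3], descend [12, 20]
        N12 x:[21,24] y:[21,26] z:[68/3,23] -> hit [68/3,23] leaf, test {P4@t=68/3}
        N20 x:[22,28] y:[32,40] z:[61/3,79/3] -> miss, prune
      N25 x:[57/2,63/2] y:[26,38] z:[21,79/3] -> miss, prune
    N13 x:[47/2,73/2] y:[2,25] z:[70/3,83/3] -> hit [47/2,25], descend [18, 23]
      N18 x:[65/2,73/2] y:[2,11] z:[76/3,27] -> miss, prune
      N23 x:[47/2,27] y:[19,25] z:[70/3,83/3] -> hit [47/2,25], descend [28, 29]
        N28 x:[47/2,26] y:[19,22] z:[70/3,24] -> miss, prune
        N29 x:[26,27] y:[21,25] z:[77/3,83/3] -> miss, prune
  N17 x:[41/2,36] y:[3,41] z:[77/3,34] -> hit [77/3,34], descend [4, 22]
    N4 x:[41/2,36] y:[8,41] z:[82/3,32] -> hit [82/3,32], descend [27, 30]
      N27 x:[41/2,36] y:[25,41] z:[29,32] -> hit [29,32], descend [1, 9]
        N1 x:[35,36] y:[39,41] z:[91/3,95/3] -> miss, prune
        N9 x:[41/2,63/2] y:[25,32] z:[29,32] -> hit [29,63/2], descend [11, 34]
          N11 x:[30,63/2] y:[26,32] z:[29,91/3] -> hit [30,91/3] leaf, test {P15@t=30}
          N34 x:[41/2,45/2] y:[25,30] z:[30,32] -> miss, prune
      N30 x:[49/2,30] y:[8,14] z:[82/3,89/3] -> miss, prune
    N22 x:[22,35] y:[3,12] z:[77/3,34] -> miss, prune

21 AABB tests over nodes [0, 14, 10, 2, 12, 20, 25, 13, 18, 23, 28, 29, 17, 4, 27, 1, 9, 11, 34, 30, 22]; 2 leaves entered; closest P4.

== RESULT ==
[0, 14, 10, 2, 12, 20, 25, 13, 18, 23, 28, 29, 17, 4, 27, 1, 9, 11, 34, 30, 22]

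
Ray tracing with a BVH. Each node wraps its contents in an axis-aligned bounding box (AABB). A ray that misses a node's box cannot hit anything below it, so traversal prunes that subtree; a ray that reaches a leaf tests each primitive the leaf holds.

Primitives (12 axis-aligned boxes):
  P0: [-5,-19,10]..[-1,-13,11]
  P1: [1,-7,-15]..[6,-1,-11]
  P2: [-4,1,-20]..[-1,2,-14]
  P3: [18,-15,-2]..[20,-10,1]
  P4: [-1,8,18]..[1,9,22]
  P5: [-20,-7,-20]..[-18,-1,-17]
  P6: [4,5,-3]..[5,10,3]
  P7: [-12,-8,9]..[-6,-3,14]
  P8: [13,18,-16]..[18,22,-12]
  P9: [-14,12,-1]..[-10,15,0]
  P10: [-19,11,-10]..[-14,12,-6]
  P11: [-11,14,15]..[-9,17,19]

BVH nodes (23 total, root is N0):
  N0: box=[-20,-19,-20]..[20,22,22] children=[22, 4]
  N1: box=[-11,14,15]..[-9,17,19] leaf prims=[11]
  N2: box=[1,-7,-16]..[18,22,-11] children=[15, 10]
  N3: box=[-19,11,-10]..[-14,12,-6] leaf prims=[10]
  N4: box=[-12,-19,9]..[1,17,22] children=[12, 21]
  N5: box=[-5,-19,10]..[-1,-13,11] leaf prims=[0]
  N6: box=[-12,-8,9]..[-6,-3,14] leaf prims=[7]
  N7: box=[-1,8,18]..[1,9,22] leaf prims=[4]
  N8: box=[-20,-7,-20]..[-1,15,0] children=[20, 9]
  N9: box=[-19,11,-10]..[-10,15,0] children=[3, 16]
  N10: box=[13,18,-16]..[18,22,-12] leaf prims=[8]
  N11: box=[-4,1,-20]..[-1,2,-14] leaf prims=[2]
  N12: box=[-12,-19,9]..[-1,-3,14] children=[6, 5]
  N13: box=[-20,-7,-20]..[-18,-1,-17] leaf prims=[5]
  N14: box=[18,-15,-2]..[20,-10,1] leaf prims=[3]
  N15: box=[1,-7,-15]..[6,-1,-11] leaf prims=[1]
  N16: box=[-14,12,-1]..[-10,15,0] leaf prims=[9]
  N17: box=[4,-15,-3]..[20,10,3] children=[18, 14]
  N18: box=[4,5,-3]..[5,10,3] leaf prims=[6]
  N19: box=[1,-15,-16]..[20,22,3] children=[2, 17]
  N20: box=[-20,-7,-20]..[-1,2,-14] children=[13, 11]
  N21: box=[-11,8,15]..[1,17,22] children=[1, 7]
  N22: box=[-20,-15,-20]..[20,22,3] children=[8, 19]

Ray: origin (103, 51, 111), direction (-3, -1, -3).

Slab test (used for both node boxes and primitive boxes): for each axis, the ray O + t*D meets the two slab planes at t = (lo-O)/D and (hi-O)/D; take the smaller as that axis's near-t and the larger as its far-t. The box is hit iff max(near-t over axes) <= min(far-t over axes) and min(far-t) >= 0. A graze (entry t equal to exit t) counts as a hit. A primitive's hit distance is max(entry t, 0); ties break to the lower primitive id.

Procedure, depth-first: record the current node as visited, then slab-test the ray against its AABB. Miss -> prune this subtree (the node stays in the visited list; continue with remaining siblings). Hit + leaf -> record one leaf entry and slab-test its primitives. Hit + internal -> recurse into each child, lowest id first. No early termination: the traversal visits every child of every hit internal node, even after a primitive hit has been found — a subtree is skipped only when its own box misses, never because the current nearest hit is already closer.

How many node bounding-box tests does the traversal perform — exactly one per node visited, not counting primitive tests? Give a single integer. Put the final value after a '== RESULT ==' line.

Trace the traversal:
N0 x:[83/3,41] y:[29,70] z:[89/3,131/3] -> hit [89/3,41], descend [4, 22]
  N4 x:[34,115/3] y:[34,70] z:[89/3,34] -> hit [34,34], descend [12, 21]
    N12 x:[104/3,115/3] y:[54,70] z:[97/3,34] -> miss, prune
    N21 x:[34,38] y:[34,43] z:[89/3,32] -> miss, prune
  N22 x:[83/3,41] y:[29,66] z:[36,131/3] -> hit [36,41], descend [8, 19]
    N8 x:[104/3,41] y:[36,58] z:[37,131/3] -> hit [37,41], descend [9, 20]
      N9 x:[113/3,122/3] y:[36,40] z:[37,121/3] -> hit [113/3,40], descend [3, 16]
        N3 x:[39,122/3] y:[39,40] z:[39,121/3] -> hit [39,40] leaf, test {P10@t=39}
        N16 x:[113/3,39] y:[36,39] z:[37,112/3] -> miss, prune
      N20 x:[104/3,41] y:[49,58] z:[125/3,131/3] -> miss, prune
    N19 x:[83/3,34] y:[29,66] z:[36,127/3] -> miss, prune

Visited [0, 4, 12, 21, 22, 8, 9, 3, 16, 20, 19]. Tests: 11 box, 1 leaf. Nearest: P10.

== RESULT ==
11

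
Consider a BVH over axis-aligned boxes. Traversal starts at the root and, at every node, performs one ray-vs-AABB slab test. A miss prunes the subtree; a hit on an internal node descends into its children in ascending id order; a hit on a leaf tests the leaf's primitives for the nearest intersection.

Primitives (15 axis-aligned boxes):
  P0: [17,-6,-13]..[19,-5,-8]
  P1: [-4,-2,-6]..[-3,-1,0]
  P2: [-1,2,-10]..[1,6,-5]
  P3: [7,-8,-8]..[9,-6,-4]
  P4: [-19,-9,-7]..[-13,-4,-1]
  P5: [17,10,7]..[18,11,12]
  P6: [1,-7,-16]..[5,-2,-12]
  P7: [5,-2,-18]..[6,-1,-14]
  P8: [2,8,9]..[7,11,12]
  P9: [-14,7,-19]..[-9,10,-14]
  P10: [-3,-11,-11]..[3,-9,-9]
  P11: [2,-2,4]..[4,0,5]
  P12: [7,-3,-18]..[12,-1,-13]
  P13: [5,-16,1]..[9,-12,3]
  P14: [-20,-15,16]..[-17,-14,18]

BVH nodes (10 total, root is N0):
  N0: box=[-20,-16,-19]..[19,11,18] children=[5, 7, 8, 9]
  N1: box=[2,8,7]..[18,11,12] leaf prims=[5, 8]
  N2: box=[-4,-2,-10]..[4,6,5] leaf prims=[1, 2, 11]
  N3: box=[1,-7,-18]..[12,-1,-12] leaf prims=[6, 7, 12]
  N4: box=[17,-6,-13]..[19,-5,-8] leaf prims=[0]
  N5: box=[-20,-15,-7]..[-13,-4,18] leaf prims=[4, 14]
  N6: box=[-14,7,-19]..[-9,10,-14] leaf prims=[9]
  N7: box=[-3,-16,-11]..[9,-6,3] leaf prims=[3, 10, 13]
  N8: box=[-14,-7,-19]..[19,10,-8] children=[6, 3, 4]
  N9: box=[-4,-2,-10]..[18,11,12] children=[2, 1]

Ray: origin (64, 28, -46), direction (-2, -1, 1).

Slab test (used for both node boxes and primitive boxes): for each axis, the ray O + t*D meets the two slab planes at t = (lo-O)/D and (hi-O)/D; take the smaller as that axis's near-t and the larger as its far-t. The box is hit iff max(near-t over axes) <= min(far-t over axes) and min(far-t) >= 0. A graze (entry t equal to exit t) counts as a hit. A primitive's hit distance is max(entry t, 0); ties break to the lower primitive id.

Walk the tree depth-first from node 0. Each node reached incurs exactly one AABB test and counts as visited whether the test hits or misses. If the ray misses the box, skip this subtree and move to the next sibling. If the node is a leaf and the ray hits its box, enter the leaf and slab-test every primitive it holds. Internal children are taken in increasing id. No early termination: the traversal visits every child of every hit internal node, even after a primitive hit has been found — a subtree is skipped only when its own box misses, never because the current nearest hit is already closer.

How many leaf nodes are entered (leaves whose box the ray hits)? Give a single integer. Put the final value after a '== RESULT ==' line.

Traverse from the root:
N0 x:[45/2,42] y:[17,44] z:[27,64] -> hit [27,42], descend [5, 7, 8, 9]
  N5 x:[77/2,42] y:[32,43] z:[39,64] -> hit [39,42] leaf, test {P4(miss), P14(miss)}
  N7 x:[55/2,67/2] y:[34,44] z:[35,49] -> miss, prune
  N8 x:[45/2,39] y:[18,35] z:[27,38] -> hit [27,35], descend [3, 4, 6]
    N3 x:[26,63/2] y:[29,35] z:[28,34] -> hit [29,63/2] leaf, test {P6@t=30, P7@t=29, P12(miss)}
    N4 x:[45/2,47/2] y:[33,34] z:[33,38] -> miss, prune
    N6 x:[73/2,39] y:[18,21] z:[27,32] -> miss, prune
  N9 x:[23,34] y:[17,30] z:[36,58] -> miss, prune

Summary -> nodes [0, 5, 7, 8, 3, 4, 6, 9]; box-tests=8; leaf-entries=2; first=P7

== RESULT ==
2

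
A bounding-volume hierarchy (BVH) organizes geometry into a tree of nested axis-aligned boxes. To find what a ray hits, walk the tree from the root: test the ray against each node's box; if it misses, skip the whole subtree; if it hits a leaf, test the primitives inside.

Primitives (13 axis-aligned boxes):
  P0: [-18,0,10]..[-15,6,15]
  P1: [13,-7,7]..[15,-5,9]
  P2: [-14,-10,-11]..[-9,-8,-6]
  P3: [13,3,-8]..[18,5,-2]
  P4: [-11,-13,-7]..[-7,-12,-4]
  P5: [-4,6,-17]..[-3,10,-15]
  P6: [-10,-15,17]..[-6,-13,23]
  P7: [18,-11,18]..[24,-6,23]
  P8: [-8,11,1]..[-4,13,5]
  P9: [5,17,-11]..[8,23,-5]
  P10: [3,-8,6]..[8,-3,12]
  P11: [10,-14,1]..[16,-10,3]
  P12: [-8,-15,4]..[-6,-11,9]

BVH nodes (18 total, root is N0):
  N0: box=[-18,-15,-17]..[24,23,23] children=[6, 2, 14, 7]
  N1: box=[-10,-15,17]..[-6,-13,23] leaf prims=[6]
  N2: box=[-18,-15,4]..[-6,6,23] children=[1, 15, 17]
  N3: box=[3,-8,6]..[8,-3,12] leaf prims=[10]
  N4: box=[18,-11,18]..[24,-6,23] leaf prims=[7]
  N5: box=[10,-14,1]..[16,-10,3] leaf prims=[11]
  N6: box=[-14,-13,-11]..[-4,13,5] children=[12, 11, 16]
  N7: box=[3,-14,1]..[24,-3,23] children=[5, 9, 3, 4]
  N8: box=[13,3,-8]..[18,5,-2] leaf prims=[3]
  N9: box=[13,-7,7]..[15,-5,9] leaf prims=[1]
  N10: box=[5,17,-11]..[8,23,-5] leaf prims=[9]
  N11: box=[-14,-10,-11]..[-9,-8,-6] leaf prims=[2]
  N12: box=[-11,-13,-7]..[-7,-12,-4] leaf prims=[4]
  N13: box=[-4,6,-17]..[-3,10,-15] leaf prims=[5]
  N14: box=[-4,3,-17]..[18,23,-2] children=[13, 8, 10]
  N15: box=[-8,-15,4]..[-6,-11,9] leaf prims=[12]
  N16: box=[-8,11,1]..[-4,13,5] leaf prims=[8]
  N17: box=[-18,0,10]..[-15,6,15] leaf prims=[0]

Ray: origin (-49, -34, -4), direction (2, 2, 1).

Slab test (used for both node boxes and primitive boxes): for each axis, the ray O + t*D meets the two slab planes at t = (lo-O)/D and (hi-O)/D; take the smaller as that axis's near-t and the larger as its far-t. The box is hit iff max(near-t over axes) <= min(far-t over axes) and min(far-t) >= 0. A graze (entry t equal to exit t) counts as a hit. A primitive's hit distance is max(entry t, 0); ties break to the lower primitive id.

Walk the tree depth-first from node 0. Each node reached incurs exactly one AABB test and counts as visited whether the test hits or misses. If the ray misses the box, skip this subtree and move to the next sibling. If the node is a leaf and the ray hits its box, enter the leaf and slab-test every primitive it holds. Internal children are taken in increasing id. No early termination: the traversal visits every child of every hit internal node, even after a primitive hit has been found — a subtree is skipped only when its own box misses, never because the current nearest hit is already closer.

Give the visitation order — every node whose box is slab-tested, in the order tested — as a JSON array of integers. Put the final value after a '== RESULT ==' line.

Traverse from the root:
N0 x:[31/2,73/2] y:[19/2,57/2] z:[-13,27] -> hit [31/2,27], descend [2, 6, 7, 14]
  N2 x:[31/2,43/2] y:[19/2,20] z:[8,27] -> hit [31/2,20], descend [1, 15, 17]
    N1 x:[39/2,43/2] y:[19/2,21/2] z:[21,27] -> miss, prune
    N15 x:[41/2,43/2] y:[19/2,23/2] z:[8,13] -> miss, prune
    N17 x:[31/2,17] y:[17,20] z:[14,19] -> hit [17,17] leaf, test {P0@t=17}
  N6 x:[35/2,45/2] y:[21/2,47/2] z:[-7,9] -> miss, prune
  N7 x:[26,73/2] y:[10,31/2] z:[5,27] -> miss, prune
  N14 x:[45/2,67/2] y:[37/2,57/2] z:[-13,2] -> miss, prune

Visited [0, 2, 1, 15, 17, 6, 7, 14]. Tests: 8 box, 1 leaf. Nearest: P0.

== RESULT ==
[0, 2, 1, 15, 17, 6, 7, 14]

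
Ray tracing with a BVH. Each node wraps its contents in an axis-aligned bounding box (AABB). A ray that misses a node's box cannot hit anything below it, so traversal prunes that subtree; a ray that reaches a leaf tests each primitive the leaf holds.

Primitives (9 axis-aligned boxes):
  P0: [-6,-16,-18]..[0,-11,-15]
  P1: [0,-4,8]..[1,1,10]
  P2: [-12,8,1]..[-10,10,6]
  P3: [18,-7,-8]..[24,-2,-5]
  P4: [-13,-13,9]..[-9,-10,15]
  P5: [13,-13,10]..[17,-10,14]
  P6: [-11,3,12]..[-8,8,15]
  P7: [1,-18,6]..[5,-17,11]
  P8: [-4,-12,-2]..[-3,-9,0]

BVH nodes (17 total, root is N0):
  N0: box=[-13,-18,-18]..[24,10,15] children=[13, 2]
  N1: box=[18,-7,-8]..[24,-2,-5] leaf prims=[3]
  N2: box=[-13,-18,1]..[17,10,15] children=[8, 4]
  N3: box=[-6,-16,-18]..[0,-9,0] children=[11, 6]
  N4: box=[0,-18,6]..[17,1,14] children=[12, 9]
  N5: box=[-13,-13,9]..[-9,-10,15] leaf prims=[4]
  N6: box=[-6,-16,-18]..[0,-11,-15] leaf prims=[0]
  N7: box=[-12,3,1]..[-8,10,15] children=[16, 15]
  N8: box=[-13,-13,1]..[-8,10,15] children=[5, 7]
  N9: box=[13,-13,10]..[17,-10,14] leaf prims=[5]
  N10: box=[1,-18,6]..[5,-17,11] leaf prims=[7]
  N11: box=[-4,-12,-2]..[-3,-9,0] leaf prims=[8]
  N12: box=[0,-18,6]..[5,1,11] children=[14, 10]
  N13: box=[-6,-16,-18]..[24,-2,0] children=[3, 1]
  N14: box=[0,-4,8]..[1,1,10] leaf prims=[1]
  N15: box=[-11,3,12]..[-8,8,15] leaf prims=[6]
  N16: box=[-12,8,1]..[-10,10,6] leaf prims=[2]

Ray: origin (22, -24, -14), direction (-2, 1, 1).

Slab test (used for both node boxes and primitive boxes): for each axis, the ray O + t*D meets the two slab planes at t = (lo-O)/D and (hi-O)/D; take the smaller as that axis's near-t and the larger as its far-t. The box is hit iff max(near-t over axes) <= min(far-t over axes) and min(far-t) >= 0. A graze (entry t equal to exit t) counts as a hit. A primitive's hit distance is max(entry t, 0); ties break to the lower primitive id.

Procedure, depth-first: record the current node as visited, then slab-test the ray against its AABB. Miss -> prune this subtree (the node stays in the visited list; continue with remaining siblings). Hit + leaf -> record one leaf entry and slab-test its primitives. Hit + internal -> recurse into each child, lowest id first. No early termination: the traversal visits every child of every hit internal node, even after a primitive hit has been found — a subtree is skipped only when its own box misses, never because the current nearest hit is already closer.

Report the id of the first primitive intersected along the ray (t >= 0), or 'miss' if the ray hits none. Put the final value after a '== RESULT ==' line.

Trace the traversal:
N0 x:[-1,35/2] y:[6,34] z:[-4,29] -> hit [6,35/2], descend [2, 13]
  N2 x:[5/2,35/2] y:[6,34] z:[15,29] -> hit [15,35/2], descend [4, 8]
    N4 x:[5/2,11] y:[6,25] z:[20,28] -> miss, prune
    N8 x:[15,35/2] y:[11,34] z:[15,29] -> hit [15,35/2], descend [5, 7]
      N5 x:[31/2,35/2] y:[11,14] z:[23,29] -> miss, prune
      N7 x:[15,17] y:[27,34] z:[15,29] -> miss, prune
  N13 x:[-1,14] y:[8,22] z:[-4,14] -> hit [8,14], descend [1, 3]
    N1 x:[-1,2] y:[17,22] z:[6,9] -> miss, prune
    N3 x:[11,14] y:[8,15] z:[-4,14] -> hit [11,14], descend [6, 11]
      N6 x:[11,14] y:[8,13] z:[-4,-1] -> miss, prune
      N11 x:[25/2,13] y:[12,15] z:[12,14] -> hit [25/2,13] leaf, test {P8@t=25/2}

order=[0, 2, 4, 8, 5, 7, 13, 1, 3, 6, 11]  |boxes|=11  |leaves|=1  hit=P8

== RESULT ==
8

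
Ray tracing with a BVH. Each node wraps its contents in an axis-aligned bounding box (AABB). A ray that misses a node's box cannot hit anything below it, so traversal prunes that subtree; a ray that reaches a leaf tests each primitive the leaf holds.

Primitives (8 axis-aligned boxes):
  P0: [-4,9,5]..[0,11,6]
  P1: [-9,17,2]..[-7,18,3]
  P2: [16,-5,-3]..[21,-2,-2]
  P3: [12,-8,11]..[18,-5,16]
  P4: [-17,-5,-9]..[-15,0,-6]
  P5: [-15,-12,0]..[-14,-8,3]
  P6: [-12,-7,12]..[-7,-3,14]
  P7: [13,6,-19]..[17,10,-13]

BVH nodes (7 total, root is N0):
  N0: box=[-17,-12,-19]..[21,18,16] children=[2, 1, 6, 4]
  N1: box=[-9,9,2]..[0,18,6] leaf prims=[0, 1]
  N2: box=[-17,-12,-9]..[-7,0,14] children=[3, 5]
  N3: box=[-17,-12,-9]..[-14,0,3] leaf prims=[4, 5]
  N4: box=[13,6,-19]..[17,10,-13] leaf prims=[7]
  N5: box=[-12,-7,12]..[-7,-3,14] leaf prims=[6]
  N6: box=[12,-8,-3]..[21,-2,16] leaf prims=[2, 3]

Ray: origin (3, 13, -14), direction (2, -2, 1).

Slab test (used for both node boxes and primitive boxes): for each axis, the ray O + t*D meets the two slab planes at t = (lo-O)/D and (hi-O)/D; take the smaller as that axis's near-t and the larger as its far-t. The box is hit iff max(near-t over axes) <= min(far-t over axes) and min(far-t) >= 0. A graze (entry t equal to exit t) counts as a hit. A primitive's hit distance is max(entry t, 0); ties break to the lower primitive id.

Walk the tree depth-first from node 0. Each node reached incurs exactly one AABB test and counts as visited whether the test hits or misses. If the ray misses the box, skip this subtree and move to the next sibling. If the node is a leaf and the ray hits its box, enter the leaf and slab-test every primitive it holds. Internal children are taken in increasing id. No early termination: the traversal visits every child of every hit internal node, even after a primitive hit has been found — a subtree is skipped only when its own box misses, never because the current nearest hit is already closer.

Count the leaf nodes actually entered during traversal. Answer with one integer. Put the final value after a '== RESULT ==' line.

Traverse from the root:
N0 x:[-10,9] y:[-5/2,25/2] z:[-5,30] -> hit [-5/2,9], descend [1, 2, 4, 6]
  N1 x:[-6,-3/2] y:[-5/2,2] z:[16,20] -> miss, prune
  N2 x:[-10,-5] y:[13/2,25/2] z:[5,28] -> miss, prune
  N4 x:[5,7] y:[3/2,7/2] z:[-5,1] -> miss, prune
  N6 x:[9/2,9] y:[15/2,21/2] z:[11,30] -> miss, prune

Summary -> nodes [0, 1, 2, 4, 6]; box-tests=5; leaf-entries=0; first=miss

== RESULT ==
0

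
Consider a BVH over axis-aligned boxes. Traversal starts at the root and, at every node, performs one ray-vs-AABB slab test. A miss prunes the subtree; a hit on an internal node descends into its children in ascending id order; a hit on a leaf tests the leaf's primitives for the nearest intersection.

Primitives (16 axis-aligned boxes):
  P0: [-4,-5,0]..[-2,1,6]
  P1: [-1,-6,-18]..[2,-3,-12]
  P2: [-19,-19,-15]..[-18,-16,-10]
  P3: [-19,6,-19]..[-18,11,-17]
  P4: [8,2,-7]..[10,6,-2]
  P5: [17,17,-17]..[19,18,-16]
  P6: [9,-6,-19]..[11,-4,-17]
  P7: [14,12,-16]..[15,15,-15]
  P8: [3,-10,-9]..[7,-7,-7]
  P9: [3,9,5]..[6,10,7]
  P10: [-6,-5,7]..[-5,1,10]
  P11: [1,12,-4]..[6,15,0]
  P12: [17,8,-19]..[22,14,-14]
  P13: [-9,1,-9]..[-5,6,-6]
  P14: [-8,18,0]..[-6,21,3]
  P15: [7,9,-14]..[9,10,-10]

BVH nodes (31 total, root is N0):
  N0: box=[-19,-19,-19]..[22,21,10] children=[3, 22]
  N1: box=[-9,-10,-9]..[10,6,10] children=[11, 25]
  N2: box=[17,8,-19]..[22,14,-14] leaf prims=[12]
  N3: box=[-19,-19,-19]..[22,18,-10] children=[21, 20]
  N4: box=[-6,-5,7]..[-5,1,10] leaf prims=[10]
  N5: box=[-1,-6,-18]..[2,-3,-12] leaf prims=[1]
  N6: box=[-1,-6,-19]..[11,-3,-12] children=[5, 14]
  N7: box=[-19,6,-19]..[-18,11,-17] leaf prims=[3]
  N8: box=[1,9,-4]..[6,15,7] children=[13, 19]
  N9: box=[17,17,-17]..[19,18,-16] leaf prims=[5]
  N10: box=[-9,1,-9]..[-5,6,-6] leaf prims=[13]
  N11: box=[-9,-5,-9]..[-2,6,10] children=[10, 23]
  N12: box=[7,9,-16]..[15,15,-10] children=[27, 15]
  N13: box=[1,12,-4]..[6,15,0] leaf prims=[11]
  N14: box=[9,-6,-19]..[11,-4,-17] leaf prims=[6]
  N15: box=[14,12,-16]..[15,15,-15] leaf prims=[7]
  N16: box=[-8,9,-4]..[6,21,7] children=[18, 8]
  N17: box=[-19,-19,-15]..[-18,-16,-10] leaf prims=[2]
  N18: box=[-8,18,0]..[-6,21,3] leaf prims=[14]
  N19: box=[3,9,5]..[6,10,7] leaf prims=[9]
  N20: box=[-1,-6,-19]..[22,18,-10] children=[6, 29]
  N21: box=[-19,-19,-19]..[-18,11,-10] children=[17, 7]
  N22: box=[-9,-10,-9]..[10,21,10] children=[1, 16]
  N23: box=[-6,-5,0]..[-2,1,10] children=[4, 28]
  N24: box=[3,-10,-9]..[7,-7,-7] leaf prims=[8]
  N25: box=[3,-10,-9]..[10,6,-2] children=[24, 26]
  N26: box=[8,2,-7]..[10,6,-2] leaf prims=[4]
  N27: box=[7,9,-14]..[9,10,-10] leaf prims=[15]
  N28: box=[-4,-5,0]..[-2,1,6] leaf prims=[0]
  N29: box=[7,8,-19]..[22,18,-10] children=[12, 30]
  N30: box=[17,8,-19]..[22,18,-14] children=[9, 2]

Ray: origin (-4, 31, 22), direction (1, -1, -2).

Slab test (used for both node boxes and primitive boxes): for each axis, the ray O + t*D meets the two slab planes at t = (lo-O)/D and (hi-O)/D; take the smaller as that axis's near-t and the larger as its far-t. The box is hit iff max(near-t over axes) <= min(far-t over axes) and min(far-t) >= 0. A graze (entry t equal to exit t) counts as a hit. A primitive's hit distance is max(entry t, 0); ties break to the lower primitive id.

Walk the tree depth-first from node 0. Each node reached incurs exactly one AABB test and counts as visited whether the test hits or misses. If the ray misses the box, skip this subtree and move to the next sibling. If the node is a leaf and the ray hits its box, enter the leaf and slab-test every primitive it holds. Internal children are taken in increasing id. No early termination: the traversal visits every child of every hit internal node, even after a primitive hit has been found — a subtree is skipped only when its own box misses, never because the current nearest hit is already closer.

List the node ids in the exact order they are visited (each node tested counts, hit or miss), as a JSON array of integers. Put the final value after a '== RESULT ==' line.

Trace the traversal:
N0 x:[-15,26] y:[10,50] z:[6,41/2] -> hit [10,41/2], descend [3, 22]
  N3 x:[-15,26] y:[13,50] z:[16,41/2] -> hit [16,41/2], descend [20, 21]
    N20 x:[3,26] y:[13,37] z:[16,41/2] -> hit [16,41/2], descend [6, 29]
      N6 x:[3,15] y:[34,37] z:[17,41/2] -> miss, prune
      N29 x:[11,26] y:[13,23] z:[16,41/2] -> hit [16,41/2], descend [12, 30]
        N12 x:[11,19] y:[16,22] z:[16,19] -> hit [16,19], descend [15, 27]
          N15 x:[18,19] y:[16,19] z:[37/2,19] -> hit [37/2,19] leaf, test {P7@t=37/2}
          N27 x:[11,13] y:[21,22] z:[16,18] -> miss, prune
        N30 x:[21,26] y:[13,23] z:[18,41/2] -> miss, prune
    N21 x:[-15,-14] y:[20,50] z:[16,41/2] -> miss, prune
  N22 x:[-5,14] y:[10,41] z:[6,31/2] -> hit [10,14], descend [1, 16]
    N1 x:[-5,14] y:[25,41] z:[6,31/2] -> miss, prune
    N16 x:[-4,10] y:[10,22] z:[15/2,13] -> hit [10,10], descend [8, 18]
      N8 x:[5,10] y:[16,22] z:[15/2,13] -> miss, prune
      N18 x:[-4,-2] y:[10,13] z:[19/2,11] -> miss, prune

15 AABB tests over nodes [0, 3, 20, 6, 29, 12, 15, 27, 30, 21, 22, 1, 16, 8, 18]; 1 leaf entered; closest P7.

== RESULT ==
[0, 3, 20, 6, 29, 12, 15, 27, 30, 21, 22, 1, 16, 8, 18]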